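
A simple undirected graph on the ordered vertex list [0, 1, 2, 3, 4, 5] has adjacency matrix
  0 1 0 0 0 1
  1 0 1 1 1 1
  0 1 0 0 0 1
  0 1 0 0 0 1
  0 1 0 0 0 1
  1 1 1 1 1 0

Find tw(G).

2

A width-2 tree decomposition is:
Bags: B1 = {1, 2, 5}  B2 = {1, 4, 5}  B3 = {1, 3, 5}  B4 = {0, 1, 5}
Tree: B1–B2, B2–B3, B3–B4
Each bag holds 3 vertices, so the decomposition has width 2, which upper-bounds the treewidth. Conversely, {0, 1, 5} is a clique of size 3, and the vertices of any clique must share a bag in every tree decomposition; so some bag has ≥ 3 vertices and tw(G) ≥ 2. The upper and lower bounds meet at 2, so that is the treewidth.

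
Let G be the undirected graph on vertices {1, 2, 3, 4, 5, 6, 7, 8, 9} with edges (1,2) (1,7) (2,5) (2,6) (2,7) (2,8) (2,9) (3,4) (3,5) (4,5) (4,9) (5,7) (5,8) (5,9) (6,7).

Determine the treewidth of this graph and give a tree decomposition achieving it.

Treewidth 2.
One such decomposition:
Bags: B1 = {2, 6, 7}  B2 = {2, 5, 7}  B3 = {2, 5, 9}  B4 = {4, 5, 9}  B5 = {2, 5, 8}  B6 = {3, 4, 5}  B7 = {1, 2, 7}
Tree: B1–B2, B2–B3, B3–B4, B3–B5, B4–B6, B1–B7

Every bag has size at most 3, so the width is 3 − 1 = 2 and tw(G) ≤ 2. For the lower bound, the 3 vertices {1, 2, 7} are pairwise adjacent, and any tree decomposition puts a clique entirely inside one bag — forcing width ≥ 2. The upper and lower bounds meet at 2, so that is the treewidth.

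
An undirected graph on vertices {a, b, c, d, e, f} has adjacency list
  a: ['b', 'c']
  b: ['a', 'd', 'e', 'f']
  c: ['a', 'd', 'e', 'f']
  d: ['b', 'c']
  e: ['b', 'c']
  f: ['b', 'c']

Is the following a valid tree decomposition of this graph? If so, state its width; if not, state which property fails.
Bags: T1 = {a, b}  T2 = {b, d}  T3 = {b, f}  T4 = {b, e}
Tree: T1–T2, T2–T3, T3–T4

A tree decomposition must satisfy three properties: every vertex lies in some bag; for every edge, both endpoints lie together in some bag; and for every vertex, the bags containing it form a connected subtree. Here vertex c appears in no bag, so the decomposition is invalid.

No — vertex c appears in no bag.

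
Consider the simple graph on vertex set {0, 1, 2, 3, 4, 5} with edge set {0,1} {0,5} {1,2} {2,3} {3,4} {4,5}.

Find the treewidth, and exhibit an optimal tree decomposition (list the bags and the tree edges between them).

Treewidth 2.
Bags: B1 = {2, 3, 4}  B2 = {2, 4, 5}  B3 = {0, 2, 5}  B4 = {0, 1, 2}
Tree: B1–B2, B2–B3, B3–B4

Every bag has size at most 3, so the width is 3 − 1 = 2 and tw(G) ≤ 2. The edges 2–3–4–5–0–1–2 form a cycle, so G is not a tree and its treewidth is at least 2. The upper and lower bounds meet at 2, so that is the treewidth.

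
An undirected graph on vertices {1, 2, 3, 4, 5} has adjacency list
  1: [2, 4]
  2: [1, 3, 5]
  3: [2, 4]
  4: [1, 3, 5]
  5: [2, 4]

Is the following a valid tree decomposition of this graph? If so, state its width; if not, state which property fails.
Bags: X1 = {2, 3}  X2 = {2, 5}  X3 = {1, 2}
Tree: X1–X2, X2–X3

No — vertex 4 appears in no bag.

A tree decomposition must satisfy three properties: every vertex lies in some bag; for every edge, both endpoints lie together in some bag; and for every vertex, the bags containing it form a connected subtree. Here vertex 4 appears in no bag, so the decomposition is invalid.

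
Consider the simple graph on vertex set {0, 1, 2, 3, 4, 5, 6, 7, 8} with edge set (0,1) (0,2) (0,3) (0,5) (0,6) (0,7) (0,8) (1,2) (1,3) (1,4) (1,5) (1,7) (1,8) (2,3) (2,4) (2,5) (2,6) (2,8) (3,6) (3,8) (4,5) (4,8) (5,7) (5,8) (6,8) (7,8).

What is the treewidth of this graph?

4

A width-4 tree decomposition is:
Bags: B1 = {0, 1, 2, 5, 8}  B2 = {0, 1, 2, 3, 8}  B3 = {1, 2, 4, 5, 8}  B4 = {0, 2, 3, 6, 8}  B5 = {0, 1, 5, 7, 8}
Tree: B1–B2, B1–B3, B2–B4, B1–B5
Every bag has size at most 5, so the width is 5 − 1 = 4 and tw(G) ≤ 4. For the lower bound, the 5 vertices {0, 1, 2, 3, 8} are pairwise adjacent, and any tree decomposition puts a clique entirely inside one bag — forcing width ≥ 4. Combining the bounds, tw(G) = 4.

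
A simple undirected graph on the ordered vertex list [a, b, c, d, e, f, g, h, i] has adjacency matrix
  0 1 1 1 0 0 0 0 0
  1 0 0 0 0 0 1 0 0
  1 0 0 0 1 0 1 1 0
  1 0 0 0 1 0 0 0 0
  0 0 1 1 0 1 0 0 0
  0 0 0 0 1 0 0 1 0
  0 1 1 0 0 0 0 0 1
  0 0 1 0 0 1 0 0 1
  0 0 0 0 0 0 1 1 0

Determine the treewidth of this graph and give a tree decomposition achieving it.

Treewidth 3.
One optimal decomposition is:
Bags: B1 = {f, g, h, i}  B2 = {c, f, g, h}  B3 = {c, e, f, g}  B4 = {b, c, e, g}  B5 = {a, b, c, e}  B6 = {a, b, d, e}
Tree: B1–B2, B2–B3, B3–B4, B4–B5, B5–B6

The largest bag has 4 vertices, giving width 3; this decomposition certifies tw(G) ≤ 3. For the lower bound: the 4 vertex sets {f,h,i}, {g}, {c}, {a,b,d,e} are disjoint, each induces a connected subgraph, and every pair is joined by at least one edge of G. Contracting each set to a single vertex therefore yields K_{4} as a minor, and since treewidth is minor-monotone, tw(G) ≥ tw(K_{4}) = 3. Hence tw(G) = 3 exactly.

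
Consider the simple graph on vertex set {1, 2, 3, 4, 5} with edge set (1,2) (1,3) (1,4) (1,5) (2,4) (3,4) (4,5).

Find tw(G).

A width-2 tree decomposition is:
Bags: B1 = {1, 2, 4}  B2 = {1, 3, 4}  B3 = {1, 4, 5}
Tree: B1–B2, B2–B3
Each bag holds 3 vertices, so the decomposition has width 2, which upper-bounds the treewidth. On the other hand G contains the 3-clique {1, 2, 4}. A clique must lie in a single bag of any decomposition, so no decomposition can have width below 2. Therefore the treewidth is 2.

2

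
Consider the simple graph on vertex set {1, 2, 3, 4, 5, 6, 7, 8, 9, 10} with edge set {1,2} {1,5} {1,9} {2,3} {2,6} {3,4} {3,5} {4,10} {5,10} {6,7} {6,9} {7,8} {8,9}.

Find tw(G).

2

A width-2 tree decomposition is:
Bags: B1 = {3, 4, 10}  B2 = {3, 5, 10}  B3 = {2, 3, 5}  B4 = {1, 2, 5}  B5 = {1, 2, 6}  B6 = {1, 6, 9}  B7 = {6, 7, 9}  B8 = {7, 8, 9}
Tree: B1–B2, B2–B3, B3–B4, B4–B5, B5–B6, B6–B7, B7–B8
Every bag has size at most 3, so the width is 3 − 1 = 2 and tw(G) ≤ 2. For the lower bound, G contains the cycle 4–10–5–3–4, so G is not a forest; only forests have treewidth ≤ 1, hence tw(G) ≥ 2. Therefore the treewidth is 2.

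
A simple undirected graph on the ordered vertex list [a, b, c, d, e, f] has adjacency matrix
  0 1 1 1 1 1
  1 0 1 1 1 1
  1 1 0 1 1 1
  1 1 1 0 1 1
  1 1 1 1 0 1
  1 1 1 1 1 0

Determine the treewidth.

A width-5 tree decomposition is:
Bags: B1 = {a, b, c, d, e, f}
Tree: (single bag)
With just one bag of size 6, the width is 6 − 1 = 5, so tw(G) ≤ 5. For the lower bound, the 6 vertices {a, b, c, d, e, f} are pairwise adjacent, and any tree decomposition puts a clique entirely inside one bag — forcing width ≥ 5. Hence tw(G) = 5 exactly.

5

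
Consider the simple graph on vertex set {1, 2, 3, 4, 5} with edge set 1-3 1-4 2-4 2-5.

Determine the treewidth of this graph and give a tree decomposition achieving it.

The largest bag has 2 vertices, giving width 1; this decomposition certifies tw(G) ≤ 1. G has an edge, so its treewidth is at least 1. The upper and lower bounds meet at 1, so that is the treewidth.

Treewidth 1.
One optimal decomposition is:
Bags: B1 = {1, 3}  B2 = {1, 4}  B3 = {2, 4}  B4 = {2, 5}
Tree: B1–B2, B2–B3, B3–B4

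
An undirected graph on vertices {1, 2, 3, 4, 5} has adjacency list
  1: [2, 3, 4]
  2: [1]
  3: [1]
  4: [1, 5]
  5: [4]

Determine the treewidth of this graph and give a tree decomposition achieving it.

Treewidth 1.
One optimal decomposition is:
Bags: B1 = {1, 2}  B2 = {1, 4}  B3 = {4, 5}  B4 = {1, 3}
Tree: B1–B2, B2–B3, B2–B4

The largest bag has 2 vertices, giving width 1; this decomposition certifies tw(G) ≤ 1. Since G has at least one edge (e.g. 2–1), it is not an edgeless graph, so tw(G) ≥ 1. The upper and lower bounds meet at 1, so that is the treewidth.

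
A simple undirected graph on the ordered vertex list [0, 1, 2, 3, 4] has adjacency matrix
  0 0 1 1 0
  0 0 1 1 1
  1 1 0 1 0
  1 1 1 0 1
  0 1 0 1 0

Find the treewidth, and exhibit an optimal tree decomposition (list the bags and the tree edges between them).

Every bag has size at most 3, so the width is 3 − 1 = 2 and tw(G) ≤ 2. Conversely, {0, 2, 3} is a clique of size 3, and the vertices of any clique must share a bag in every tree decomposition; so some bag has ≥ 3 vertices and tw(G) ≥ 2. Hence tw(G) = 2 exactly.

Treewidth 2.
Bags: B1 = {1, 2, 3}  B2 = {0, 2, 3}  B3 = {1, 3, 4}
Tree: B1–B2, B1–B3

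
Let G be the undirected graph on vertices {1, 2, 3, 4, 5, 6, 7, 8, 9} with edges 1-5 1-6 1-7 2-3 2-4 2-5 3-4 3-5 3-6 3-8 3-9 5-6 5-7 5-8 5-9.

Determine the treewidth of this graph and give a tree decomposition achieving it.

Treewidth 2.
Bags: B1 = {3, 5, 6}  B2 = {2, 3, 5}  B3 = {3, 5, 9}  B4 = {1, 5, 6}  B5 = {2, 3, 4}  B6 = {3, 5, 8}  B7 = {1, 5, 7}
Tree: B1–B2, B1–B3, B1–B4, B2–B5, B1–B6, B4–B7

Every bag has size at most 3, so the width is 3 − 1 = 2 and tw(G) ≤ 2. For the lower bound, the 3 vertices {2, 3, 4} are pairwise adjacent, and any tree decomposition puts a clique entirely inside one bag — forcing width ≥ 2. Combining the bounds, tw(G) = 2.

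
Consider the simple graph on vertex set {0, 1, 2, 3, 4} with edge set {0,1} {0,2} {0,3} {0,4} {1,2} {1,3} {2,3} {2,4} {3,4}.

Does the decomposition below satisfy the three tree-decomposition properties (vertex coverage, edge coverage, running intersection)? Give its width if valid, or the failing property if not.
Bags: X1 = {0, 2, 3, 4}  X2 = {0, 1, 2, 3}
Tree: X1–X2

Every vertex of G appears in some bag (union = {0, 1, 2, 3, 4}); every edge is covered by a bag; and for each vertex v the set of bags containing v is connected in the bag tree. The decomposition is therefore valid. The largest bag has 4 vertices, so the width is 3.

Yes; width 3.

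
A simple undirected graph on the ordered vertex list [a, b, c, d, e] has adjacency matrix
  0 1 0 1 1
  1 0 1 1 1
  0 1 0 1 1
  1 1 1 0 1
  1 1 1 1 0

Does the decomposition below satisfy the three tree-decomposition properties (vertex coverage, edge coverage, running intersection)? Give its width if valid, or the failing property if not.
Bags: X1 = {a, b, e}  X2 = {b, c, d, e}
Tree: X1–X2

A tree decomposition must satisfy three properties: every vertex lies in some bag; for every edge, both endpoints lie together in some bag; and for every vertex, the bags containing it form a connected subtree. Here edge (d,a) lies in no bag, so the decomposition is invalid.

No — edge (d,a) lies in no bag.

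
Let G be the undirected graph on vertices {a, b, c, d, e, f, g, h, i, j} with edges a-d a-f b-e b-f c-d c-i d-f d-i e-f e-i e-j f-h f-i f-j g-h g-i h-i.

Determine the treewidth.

A width-2 tree decomposition is:
Bags: B1 = {f, h, i}  B2 = {g, h, i}  B3 = {d, f, i}  B4 = {c, d, i}  B5 = {e, f, i}  B6 = {b, e, f}  B7 = {a, d, f}  B8 = {e, f, j}
Tree: B1–B2, B1–B3, B3–B4, B1–B5, B5–B6, B3–B7, B5–B8
The largest bag has 3 vertices, giving width 2; this decomposition certifies tw(G) ≤ 2. Conversely, {g, h, i} is a clique of size 3, and the vertices of any clique must share a bag in every tree decomposition; so some bag has ≥ 3 vertices and tw(G) ≥ 2. Combining the bounds, tw(G) = 2.

2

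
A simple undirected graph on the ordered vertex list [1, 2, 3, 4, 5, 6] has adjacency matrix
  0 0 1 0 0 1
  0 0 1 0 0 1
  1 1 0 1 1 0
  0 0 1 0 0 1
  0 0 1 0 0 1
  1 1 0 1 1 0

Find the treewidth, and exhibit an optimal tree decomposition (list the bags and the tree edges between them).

Every bag has size at most 3, so the width is 3 − 1 = 2 and tw(G) ≤ 2. The edges 3–4–6–2–3 form a cycle, so G is not a tree and its treewidth is at least 2. Therefore the treewidth is 2.

Treewidth 2.
One such decomposition:
Bags: B1 = {3, 4, 6}  B2 = {2, 3, 6}  B3 = {1, 3, 6}  B4 = {3, 5, 6}
Tree: B1–B2, B2–B3, B3–B4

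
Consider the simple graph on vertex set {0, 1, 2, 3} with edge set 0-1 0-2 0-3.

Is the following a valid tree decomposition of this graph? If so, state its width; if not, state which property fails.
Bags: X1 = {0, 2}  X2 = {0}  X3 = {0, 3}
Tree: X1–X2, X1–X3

No — vertex 1 appears in no bag.

A tree decomposition must satisfy three properties: every vertex lies in some bag; for every edge, both endpoints lie together in some bag; and for every vertex, the bags containing it form a connected subtree. Here vertex 1 appears in no bag, so the decomposition is invalid.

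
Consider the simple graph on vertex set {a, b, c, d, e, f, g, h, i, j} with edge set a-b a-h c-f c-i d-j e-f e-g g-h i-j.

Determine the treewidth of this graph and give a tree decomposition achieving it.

Each bag holds 2 vertices, so the decomposition has width 1, which upper-bounds the treewidth. Since G has at least one edge (e.g. d–j), it is not an edgeless graph, so tw(G) ≥ 1. Therefore the treewidth is 1.

Treewidth 1.
One optimal decomposition is:
Bags: B1 = {d, j}  B2 = {i, j}  B3 = {c, i}  B4 = {c, f}  B5 = {e, f}  B6 = {e, g}  B7 = {g, h}  B8 = {a, h}  B9 = {a, b}
Tree: B1–B2, B2–B3, B3–B4, B4–B5, B5–B6, B6–B7, B7–B8, B8–B9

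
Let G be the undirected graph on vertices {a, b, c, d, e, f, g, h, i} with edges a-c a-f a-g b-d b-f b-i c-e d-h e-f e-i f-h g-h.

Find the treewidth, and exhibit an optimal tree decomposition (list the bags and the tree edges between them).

Every bag has size at most 4, so the width is 4 − 1 = 3 and tw(G) ≤ 3. For the lower bound: the 4 vertex sets {d,g,h}, {b}, {f}, {a,c,e,i} are disjoint, each induces a connected subgraph, and every pair is joined by at least one edge of G. Contracting each set to a single vertex therefore yields K_{4} as a minor, and since treewidth is minor-monotone, tw(G) ≥ tw(K_{4}) = 3. The upper and lower bounds meet at 3, so that is the treewidth.

Treewidth 3.
One such decomposition:
Bags: B1 = {b, d, g, h}  B2 = {b, f, g, h}  B3 = {a, b, f, g}  B4 = {a, b, f, i}  B5 = {a, e, f, i}  B6 = {a, c, e, i}
Tree: B1–B2, B2–B3, B3–B4, B4–B5, B5–B6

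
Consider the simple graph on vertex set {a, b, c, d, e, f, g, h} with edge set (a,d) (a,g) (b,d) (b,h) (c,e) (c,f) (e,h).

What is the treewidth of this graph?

A width-1 tree decomposition is:
Bags: B1 = {a, g}  B2 = {a, d}  B3 = {b, d}  B4 = {b, h}  B5 = {e, h}  B6 = {c, e}  B7 = {c, f}
Tree: B1–B2, B2–B3, B3–B4, B4–B5, B5–B6, B6–B7
Each bag holds 2 vertices, so the decomposition has width 1, which upper-bounds the treewidth. G has an edge, so its treewidth is at least 1. Hence tw(G) = 1 exactly.

1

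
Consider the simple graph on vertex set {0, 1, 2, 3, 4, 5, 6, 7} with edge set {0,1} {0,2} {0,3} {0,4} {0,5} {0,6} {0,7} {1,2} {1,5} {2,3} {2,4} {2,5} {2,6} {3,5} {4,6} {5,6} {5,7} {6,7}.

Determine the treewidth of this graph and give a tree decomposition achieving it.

The largest bag has 4 vertices, giving width 3; this decomposition certifies tw(G) ≤ 3. On the other hand G contains the 4-clique {0, 2, 4, 6}. A clique must lie in a single bag of any decomposition, so no decomposition can have width below 3. Combining the bounds, tw(G) = 3.

Treewidth 3.
One such decomposition:
Bags: B1 = {0, 2, 5, 6}  B2 = {0, 1, 2, 5}  B3 = {0, 5, 6, 7}  B4 = {0, 2, 3, 5}  B5 = {0, 2, 4, 6}
Tree: B1–B2, B1–B3, B2–B4, B1–B5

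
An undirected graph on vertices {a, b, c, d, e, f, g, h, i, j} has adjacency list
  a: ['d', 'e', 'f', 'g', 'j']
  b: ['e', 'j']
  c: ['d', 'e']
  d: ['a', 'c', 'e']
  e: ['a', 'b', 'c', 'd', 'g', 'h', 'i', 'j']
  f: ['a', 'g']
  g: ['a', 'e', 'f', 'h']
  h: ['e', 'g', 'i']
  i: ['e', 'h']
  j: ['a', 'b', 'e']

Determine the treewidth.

A width-2 tree decomposition is:
Bags: B1 = {a, e, g}  B2 = {a, d, e}  B3 = {a, e, j}  B4 = {c, d, e}  B5 = {e, g, h}  B6 = {b, e, j}  B7 = {a, f, g}  B8 = {e, h, i}
Tree: B1–B2, B2–B3, B2–B4, B1–B5, B3–B6, B1–B7, B5–B8
The largest bag has 3 vertices, giving width 2; this decomposition certifies tw(G) ≤ 2. For the lower bound, the 3 vertices {e, g, h} are pairwise adjacent, and any tree decomposition puts a clique entirely inside one bag — forcing width ≥ 2. Hence tw(G) = 2 exactly.

2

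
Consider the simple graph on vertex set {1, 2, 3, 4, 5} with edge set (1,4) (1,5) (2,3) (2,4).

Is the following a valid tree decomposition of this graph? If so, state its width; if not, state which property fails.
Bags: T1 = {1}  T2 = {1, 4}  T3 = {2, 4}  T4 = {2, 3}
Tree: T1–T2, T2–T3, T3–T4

A tree decomposition must satisfy three properties: every vertex lies in some bag; for every edge, both endpoints lie together in some bag; and for every vertex, the bags containing it form a connected subtree. Here vertex 5 appears in no bag, so the decomposition is invalid.

No — vertex 5 appears in no bag.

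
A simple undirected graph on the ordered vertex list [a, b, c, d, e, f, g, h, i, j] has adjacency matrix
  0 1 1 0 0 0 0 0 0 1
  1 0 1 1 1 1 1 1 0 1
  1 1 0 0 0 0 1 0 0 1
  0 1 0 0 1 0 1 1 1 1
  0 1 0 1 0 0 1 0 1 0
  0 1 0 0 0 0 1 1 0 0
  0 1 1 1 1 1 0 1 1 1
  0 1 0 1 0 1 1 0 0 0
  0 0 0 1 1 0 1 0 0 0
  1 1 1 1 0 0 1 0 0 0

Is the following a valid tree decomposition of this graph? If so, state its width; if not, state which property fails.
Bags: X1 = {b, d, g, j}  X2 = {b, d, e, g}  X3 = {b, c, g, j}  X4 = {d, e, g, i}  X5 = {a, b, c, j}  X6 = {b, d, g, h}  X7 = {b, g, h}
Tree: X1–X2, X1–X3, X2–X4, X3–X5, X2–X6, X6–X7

A tree decomposition must satisfy three properties: every vertex lies in some bag; for every edge, both endpoints lie together in some bag; and for every vertex, the bags containing it form a connected subtree. Here vertex f appears in no bag, so the decomposition is invalid.

No — vertex f appears in no bag.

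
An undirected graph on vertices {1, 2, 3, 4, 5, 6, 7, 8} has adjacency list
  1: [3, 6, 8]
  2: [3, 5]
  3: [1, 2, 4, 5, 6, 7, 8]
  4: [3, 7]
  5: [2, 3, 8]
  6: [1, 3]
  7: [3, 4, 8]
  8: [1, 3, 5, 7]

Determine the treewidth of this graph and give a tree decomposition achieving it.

Every bag has size at most 3, so the width is 3 − 1 = 2 and tw(G) ≤ 2. On the other hand G contains the 3-clique {1, 3, 8}. A clique must lie in a single bag of any decomposition, so no decomposition can have width below 2. Combining the bounds, tw(G) = 2.

Treewidth 2.
Bags: B1 = {3, 5, 8}  B2 = {2, 3, 5}  B3 = {1, 3, 8}  B4 = {1, 3, 6}  B5 = {3, 7, 8}  B6 = {3, 4, 7}
Tree: B1–B2, B1–B3, B3–B4, B1–B5, B5–B6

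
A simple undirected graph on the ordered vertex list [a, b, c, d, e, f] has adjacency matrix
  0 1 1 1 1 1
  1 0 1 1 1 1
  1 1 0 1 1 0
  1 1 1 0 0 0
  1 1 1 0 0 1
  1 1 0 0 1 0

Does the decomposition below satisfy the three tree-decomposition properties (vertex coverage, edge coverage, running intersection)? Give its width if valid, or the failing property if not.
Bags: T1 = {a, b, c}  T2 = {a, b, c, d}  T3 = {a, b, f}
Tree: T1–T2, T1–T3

A tree decomposition must satisfy three properties: every vertex lies in some bag; for every edge, both endpoints lie together in some bag; and for every vertex, the bags containing it form a connected subtree. Here vertex e appears in no bag, so the decomposition is invalid.

No — vertex e appears in no bag.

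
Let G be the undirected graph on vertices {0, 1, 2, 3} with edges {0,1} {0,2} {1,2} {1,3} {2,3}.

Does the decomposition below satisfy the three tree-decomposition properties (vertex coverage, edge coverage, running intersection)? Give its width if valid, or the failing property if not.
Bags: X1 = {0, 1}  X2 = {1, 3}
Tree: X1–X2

No — vertex 2 appears in no bag.

A tree decomposition must satisfy three properties: every vertex lies in some bag; for every edge, both endpoints lie together in some bag; and for every vertex, the bags containing it form a connected subtree. Here vertex 2 appears in no bag, so the decomposition is invalid.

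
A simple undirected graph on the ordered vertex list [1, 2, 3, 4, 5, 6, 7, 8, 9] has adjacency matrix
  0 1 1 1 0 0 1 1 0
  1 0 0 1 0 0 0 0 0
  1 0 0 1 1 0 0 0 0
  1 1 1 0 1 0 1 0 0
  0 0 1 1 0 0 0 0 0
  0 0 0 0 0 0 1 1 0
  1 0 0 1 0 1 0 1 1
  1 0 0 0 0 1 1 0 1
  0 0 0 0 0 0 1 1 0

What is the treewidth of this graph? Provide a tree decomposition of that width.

Every bag has size at most 3, so the width is 3 − 1 = 2 and tw(G) ≤ 2. On the other hand G contains the 3-clique {1, 7, 8}. A clique must lie in a single bag of any decomposition, so no decomposition can have width below 2. Hence tw(G) = 2 exactly.

Treewidth 2.
One optimal decomposition is:
Bags: B1 = {6, 7, 8}  B2 = {1, 7, 8}  B3 = {7, 8, 9}  B4 = {1, 4, 7}  B5 = {1, 3, 4}  B6 = {1, 2, 4}  B7 = {3, 4, 5}
Tree: B1–B2, B2–B3, B2–B4, B4–B5, B5–B6, B5–B7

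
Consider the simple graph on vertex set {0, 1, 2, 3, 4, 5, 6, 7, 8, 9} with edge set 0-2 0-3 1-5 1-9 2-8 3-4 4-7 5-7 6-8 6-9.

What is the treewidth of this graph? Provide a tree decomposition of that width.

Treewidth 2.
Bags: B1 = {1, 5, 9}  B2 = {5, 6, 9}  B3 = {5, 6, 8}  B4 = {2, 5, 8}  B5 = {0, 2, 5}  B6 = {0, 3, 5}  B7 = {3, 4, 5}  B8 = {4, 5, 7}
Tree: B1–B2, B2–B3, B3–B4, B4–B5, B5–B6, B6–B7, B7–B8

Every bag has size at most 3, so the width is 3 − 1 = 2 and tw(G) ≤ 2. For the lower bound, G contains the cycle 5–1–9–6–8–2–0–3–4–7–5, so G is not a forest; only forests have treewidth ≤ 1, hence tw(G) ≥ 2. Hence tw(G) = 2 exactly.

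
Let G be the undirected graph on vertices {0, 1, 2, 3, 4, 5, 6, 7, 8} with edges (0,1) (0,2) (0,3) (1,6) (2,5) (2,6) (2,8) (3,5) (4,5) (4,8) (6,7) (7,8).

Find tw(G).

3

A width-3 tree decomposition is:
Bags: B1 = {0, 1, 6, 7}  B2 = {0, 2, 6, 7}  B3 = {0, 2, 7, 8}  B4 = {0, 2, 3, 8}  B5 = {2, 3, 5, 8}  B6 = {3, 4, 5, 8}
Tree: B1–B2, B2–B3, B3–B4, B4–B5, B5–B6
The largest bag has 4 vertices, giving width 3; this decomposition certifies tw(G) ≤ 3. For the lower bound: the 4 vertex sets {1,6,7}, {0}, {2}, {3,4,5,8} are disjoint, each induces a connected subgraph, and every pair is joined by at least one edge of G. Contracting each set to a single vertex therefore yields K_{4} as a minor, and since treewidth is minor-monotone, tw(G) ≥ tw(K_{4}) = 3. Combining the bounds, tw(G) = 3.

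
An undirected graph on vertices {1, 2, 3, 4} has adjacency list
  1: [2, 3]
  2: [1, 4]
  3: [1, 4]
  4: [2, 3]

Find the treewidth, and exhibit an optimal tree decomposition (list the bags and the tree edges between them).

Each bag holds 3 vertices, so the decomposition has width 2, which upper-bounds the treewidth. Since 4–2–1–3–4 is a cycle in G, G is not acyclic. Forests are exactly the graphs of treewidth ≤ 1, so tw(G) ≥ 2. The upper and lower bounds meet at 2, so that is the treewidth.

Treewidth 2.
One such decomposition:
Bags: B1 = {1, 2, 4}  B2 = {1, 3, 4}
Tree: B1–B2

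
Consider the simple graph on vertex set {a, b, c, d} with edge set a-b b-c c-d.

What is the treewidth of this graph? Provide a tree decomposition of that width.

The largest bag has 2 vertices, giving width 1; this decomposition certifies tw(G) ≤ 1. G has an edge, so its treewidth is at least 1. Hence tw(G) = 1 exactly.

Treewidth 1.
Bags: B1 = {c, d}  B2 = {b, c}  B3 = {a, b}
Tree: B1–B2, B2–B3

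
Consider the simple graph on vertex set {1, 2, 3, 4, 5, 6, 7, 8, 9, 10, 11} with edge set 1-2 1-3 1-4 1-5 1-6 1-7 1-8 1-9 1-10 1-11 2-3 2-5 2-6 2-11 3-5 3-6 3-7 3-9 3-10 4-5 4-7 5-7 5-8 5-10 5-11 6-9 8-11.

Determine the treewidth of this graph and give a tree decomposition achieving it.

Treewidth 3.
Bags: B1 = {1, 2, 5, 11}  B2 = {1, 2, 3, 5}  B3 = {1, 5, 8, 11}  B4 = {1, 3, 5, 10}  B5 = {1, 2, 3, 6}  B6 = {1, 3, 5, 7}  B7 = {1, 3, 6, 9}  B8 = {1, 4, 5, 7}
Tree: B1–B2, B1–B3, B2–B4, B2–B5, B2–B6, B5–B7, B6–B8

Every bag has size at most 4, so the width is 4 − 1 = 3 and tw(G) ≤ 3. On the other hand G contains the 4-clique {1, 3, 6, 9}. A clique must lie in a single bag of any decomposition, so no decomposition can have width below 3. Hence tw(G) = 3 exactly.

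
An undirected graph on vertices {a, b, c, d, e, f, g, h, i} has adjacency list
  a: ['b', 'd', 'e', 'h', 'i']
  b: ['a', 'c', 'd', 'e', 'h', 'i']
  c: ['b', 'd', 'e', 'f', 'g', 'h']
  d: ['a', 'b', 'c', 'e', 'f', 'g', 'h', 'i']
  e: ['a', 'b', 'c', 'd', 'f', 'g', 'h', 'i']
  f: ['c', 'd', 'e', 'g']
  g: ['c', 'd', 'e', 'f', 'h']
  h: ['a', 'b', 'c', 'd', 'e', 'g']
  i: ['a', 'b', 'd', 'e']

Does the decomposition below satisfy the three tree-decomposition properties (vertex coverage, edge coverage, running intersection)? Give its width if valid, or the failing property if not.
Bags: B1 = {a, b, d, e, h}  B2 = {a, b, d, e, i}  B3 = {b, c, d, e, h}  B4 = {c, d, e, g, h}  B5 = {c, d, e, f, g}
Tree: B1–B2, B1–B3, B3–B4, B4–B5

Checking the three conditions: (i) the bags cover all of {a, b, c, d, e, f, g, h, i}; (ii) for each edge, some bag contains both endpoints; (iii) the bags containing any fixed vertex form a subtree. All hold, so the decomposition is valid with width 5 − 1 = 4.

Yes; width 4.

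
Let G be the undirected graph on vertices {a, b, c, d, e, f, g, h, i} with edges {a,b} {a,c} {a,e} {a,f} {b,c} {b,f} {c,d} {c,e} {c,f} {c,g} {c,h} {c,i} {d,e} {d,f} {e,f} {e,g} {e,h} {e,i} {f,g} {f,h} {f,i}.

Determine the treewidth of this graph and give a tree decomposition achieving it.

Every bag has size at most 4, so the width is 4 − 1 = 3 and tw(G) ≤ 3. For the lower bound, the 4 vertices {c, d, e, f} are pairwise adjacent, and any tree decomposition puts a clique entirely inside one bag — forcing width ≥ 3. The upper and lower bounds meet at 3, so that is the treewidth.

Treewidth 3.
Bags: B1 = {c, d, e, f}  B2 = {c, e, f, g}  B3 = {a, c, e, f}  B4 = {a, b, c, f}  B5 = {c, e, f, i}  B6 = {c, e, f, h}
Tree: B1–B2, B2–B3, B3–B4, B2–B5, B2–B6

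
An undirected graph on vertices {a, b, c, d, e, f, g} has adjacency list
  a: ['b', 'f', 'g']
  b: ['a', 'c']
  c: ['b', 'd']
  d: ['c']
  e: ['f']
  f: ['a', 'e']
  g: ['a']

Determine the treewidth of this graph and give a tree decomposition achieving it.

Treewidth 1.
One optimal decomposition is:
Bags: B1 = {a, f}  B2 = {a, b}  B3 = {a, g}  B4 = {b, c}  B5 = {e, f}  B6 = {c, d}
Tree: B1–B2, B1–B3, B2–B4, B1–B5, B4–B6

The largest bag has 2 vertices, giving width 1; this decomposition certifies tw(G) ≤ 1. Any graph with an edge has treewidth ≥ 1, and G has the edge f–a. The upper and lower bounds meet at 1, so that is the treewidth.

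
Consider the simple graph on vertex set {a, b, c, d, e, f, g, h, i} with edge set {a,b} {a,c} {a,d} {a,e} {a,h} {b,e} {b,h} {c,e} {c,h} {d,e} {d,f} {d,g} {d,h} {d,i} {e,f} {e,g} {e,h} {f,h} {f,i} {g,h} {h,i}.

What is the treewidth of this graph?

3

A width-3 tree decomposition is:
Bags: B1 = {d, f, h, i}  B2 = {d, e, f, h}  B3 = {a, d, e, h}  B4 = {d, e, g, h}  B5 = {a, b, e, h}  B6 = {a, c, e, h}
Tree: B1–B2, B2–B3, B3–B4, B3–B5, B5–B6
Each bag holds 4 vertices, so the decomposition has width 3, which upper-bounds the treewidth. On the other hand G contains the 4-clique {d, e, g, h}. A clique must lie in a single bag of any decomposition, so no decomposition can have width below 3. Combining the bounds, tw(G) = 3.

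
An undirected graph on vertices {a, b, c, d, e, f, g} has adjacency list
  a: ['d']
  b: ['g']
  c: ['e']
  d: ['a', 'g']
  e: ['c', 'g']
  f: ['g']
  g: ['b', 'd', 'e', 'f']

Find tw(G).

1

A width-1 tree decomposition is:
Bags: B1 = {d, g}  B2 = {e, g}  B3 = {f, g}  B4 = {b, g}  B5 = {c, e}  B6 = {a, d}
Tree: B1–B2, B1–B3, B1–B4, B2–B5, B1–B6
The largest bag has 2 vertices, giving width 1; this decomposition certifies tw(G) ≤ 1. Since G has at least one edge (e.g. g–d), it is not an edgeless graph, so tw(G) ≥ 1. Combining the bounds, tw(G) = 1.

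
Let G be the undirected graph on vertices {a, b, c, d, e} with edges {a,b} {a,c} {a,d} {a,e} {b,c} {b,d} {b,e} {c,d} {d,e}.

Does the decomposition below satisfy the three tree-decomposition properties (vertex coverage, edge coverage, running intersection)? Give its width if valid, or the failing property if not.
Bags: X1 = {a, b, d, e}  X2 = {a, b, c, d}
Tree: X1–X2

Yes; width 3.

Checking the three conditions: (i) the bags cover all of {a, b, c, d, e}; (ii) for each edge, some bag contains both endpoints; (iii) the bags containing any fixed vertex form a subtree. All hold, so the decomposition is valid with width 4 − 1 = 3.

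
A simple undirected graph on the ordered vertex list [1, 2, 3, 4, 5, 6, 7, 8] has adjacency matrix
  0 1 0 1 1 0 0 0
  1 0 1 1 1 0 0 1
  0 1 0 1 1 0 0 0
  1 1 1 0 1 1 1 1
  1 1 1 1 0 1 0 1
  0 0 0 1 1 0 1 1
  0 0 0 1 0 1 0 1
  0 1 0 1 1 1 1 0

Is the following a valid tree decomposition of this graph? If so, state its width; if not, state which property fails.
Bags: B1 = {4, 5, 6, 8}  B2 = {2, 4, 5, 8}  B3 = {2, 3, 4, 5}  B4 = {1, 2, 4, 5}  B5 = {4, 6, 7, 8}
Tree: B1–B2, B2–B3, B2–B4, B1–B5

Checking the three conditions: (i) the bags cover all of {1, 2, 3, 4, 5, 6, 7, 8}; (ii) for each edge, some bag contains both endpoints; (iii) the bags containing any fixed vertex form a subtree. All hold, so the decomposition is valid with width 4 − 1 = 3.

Yes; width 3.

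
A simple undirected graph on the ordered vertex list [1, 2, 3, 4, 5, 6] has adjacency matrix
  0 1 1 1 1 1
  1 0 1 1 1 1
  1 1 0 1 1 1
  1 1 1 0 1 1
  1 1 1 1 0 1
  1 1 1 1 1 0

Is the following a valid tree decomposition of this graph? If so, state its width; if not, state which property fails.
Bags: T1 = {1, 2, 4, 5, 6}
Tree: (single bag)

No — vertex 3 appears in no bag.

A tree decomposition must satisfy three properties: every vertex lies in some bag; for every edge, both endpoints lie together in some bag; and for every vertex, the bags containing it form a connected subtree. Here vertex 3 appears in no bag, so the decomposition is invalid.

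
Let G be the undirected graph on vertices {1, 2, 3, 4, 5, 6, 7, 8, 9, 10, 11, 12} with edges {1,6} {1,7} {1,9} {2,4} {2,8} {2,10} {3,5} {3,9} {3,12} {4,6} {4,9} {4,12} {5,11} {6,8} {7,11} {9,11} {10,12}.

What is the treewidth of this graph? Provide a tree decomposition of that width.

Every bag has size at most 4, so the width is 4 − 1 = 3 and tw(G) ≤ 3. For the lower bound: the 4 vertex sets {5,7,11}, {1}, {9}, {3,4,6,12} are disjoint, each induces a connected subgraph, and every pair is joined by at least one edge of G. Contracting each set to a single vertex therefore yields K_{4} as a minor, and since treewidth is minor-monotone, tw(G) ≥ tw(K_{4}) = 3. The upper and lower bounds meet at 3, so that is the treewidth.

Treewidth 3.
One optimal decomposition is:
Bags: B1 = {1, 5, 7, 11}  B2 = {1, 5, 9, 11}  B3 = {1, 3, 5, 9}  B4 = {1, 3, 6, 9}  B5 = {3, 4, 6, 9}  B6 = {3, 4, 6, 12}  B7 = {4, 6, 8, 12}  B8 = {2, 4, 8, 12}  B9 = {2, 8, 10, 12}
Tree: B1–B2, B2–B3, B3–B4, B4–B5, B5–B6, B6–B7, B7–B8, B8–B9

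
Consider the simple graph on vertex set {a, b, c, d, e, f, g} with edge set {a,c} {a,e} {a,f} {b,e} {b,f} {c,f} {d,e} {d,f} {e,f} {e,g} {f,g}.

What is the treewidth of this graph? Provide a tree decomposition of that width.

The largest bag has 3 vertices, giving width 2; this decomposition certifies tw(G) ≤ 2. Conversely, {d, e, f} is a clique of size 3, and the vertices of any clique must share a bag in every tree decomposition; so some bag has ≥ 3 vertices and tw(G) ≥ 2. The upper and lower bounds meet at 2, so that is the treewidth.

Treewidth 2.
One optimal decomposition is:
Bags: B1 = {a, e, f}  B2 = {e, f, g}  B3 = {a, c, f}  B4 = {d, e, f}  B5 = {b, e, f}
Tree: B1–B2, B1–B3, B2–B4, B4–B5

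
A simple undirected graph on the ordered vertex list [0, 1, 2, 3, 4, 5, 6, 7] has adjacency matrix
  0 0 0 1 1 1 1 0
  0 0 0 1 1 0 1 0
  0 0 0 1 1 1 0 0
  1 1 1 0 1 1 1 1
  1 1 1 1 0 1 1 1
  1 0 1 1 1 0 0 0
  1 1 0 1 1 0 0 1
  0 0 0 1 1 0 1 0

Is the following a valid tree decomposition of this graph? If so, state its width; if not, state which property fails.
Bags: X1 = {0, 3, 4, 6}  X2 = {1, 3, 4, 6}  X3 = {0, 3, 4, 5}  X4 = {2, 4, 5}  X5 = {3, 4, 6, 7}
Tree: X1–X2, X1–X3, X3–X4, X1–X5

No — edge (3,2) lies in no bag.

A tree decomposition must satisfy three properties: every vertex lies in some bag; for every edge, both endpoints lie together in some bag; and for every vertex, the bags containing it form a connected subtree. Here edge (3,2) lies in no bag, so the decomposition is invalid.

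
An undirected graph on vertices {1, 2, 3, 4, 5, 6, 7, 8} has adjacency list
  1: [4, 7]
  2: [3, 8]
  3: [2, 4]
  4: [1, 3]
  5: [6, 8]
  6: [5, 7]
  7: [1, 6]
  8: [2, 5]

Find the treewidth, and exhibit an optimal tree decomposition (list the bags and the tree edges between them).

Treewidth 2.
One optimal decomposition is:
Bags: B1 = {2, 5, 8}  B2 = {2, 3, 5}  B3 = {3, 4, 5}  B4 = {1, 4, 5}  B5 = {1, 5, 7}  B6 = {5, 6, 7}
Tree: B1–B2, B2–B3, B3–B4, B4–B5, B5–B6

Each bag holds 3 vertices, so the decomposition has width 2, which upper-bounds the treewidth. The edges 5–8–2–3–4–1–7–6–5 form a cycle, so G is not a tree and its treewidth is at least 2. Hence tw(G) = 2 exactly.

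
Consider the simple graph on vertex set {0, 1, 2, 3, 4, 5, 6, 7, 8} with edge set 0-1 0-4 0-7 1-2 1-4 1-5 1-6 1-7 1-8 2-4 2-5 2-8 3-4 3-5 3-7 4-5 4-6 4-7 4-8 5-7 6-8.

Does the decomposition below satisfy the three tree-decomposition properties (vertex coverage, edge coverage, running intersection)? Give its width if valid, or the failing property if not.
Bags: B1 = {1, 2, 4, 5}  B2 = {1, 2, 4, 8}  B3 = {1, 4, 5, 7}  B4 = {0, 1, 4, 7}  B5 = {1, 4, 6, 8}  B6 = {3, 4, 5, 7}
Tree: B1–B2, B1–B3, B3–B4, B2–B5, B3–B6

Checking the three conditions: (i) the bags cover all of {0, 1, 2, 3, 4, 5, 6, 7, 8}; (ii) for each edge, some bag contains both endpoints; (iii) the bags containing any fixed vertex form a subtree. All hold, so the decomposition is valid with width 4 − 1 = 3.

Yes; width 3.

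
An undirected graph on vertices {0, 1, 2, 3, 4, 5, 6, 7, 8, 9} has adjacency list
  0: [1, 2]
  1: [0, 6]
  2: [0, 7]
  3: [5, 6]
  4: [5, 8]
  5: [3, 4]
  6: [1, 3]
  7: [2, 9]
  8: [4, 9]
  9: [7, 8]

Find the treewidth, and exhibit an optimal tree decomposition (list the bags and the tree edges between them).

Treewidth 2.
One optimal decomposition is:
Bags: B1 = {0, 1, 2}  B2 = {1, 2, 6}  B3 = {2, 3, 6}  B4 = {2, 3, 5}  B5 = {2, 4, 5}  B6 = {2, 4, 8}  B7 = {2, 8, 9}  B8 = {2, 7, 9}
Tree: B1–B2, B2–B3, B3–B4, B4–B5, B5–B6, B6–B7, B7–B8

The largest bag has 3 vertices, giving width 2; this decomposition certifies tw(G) ≤ 2. The edges 2–0–1–6–3–5–4–8–9–7–2 form a cycle, so G is not a tree and its treewidth is at least 2. Therefore the treewidth is 2.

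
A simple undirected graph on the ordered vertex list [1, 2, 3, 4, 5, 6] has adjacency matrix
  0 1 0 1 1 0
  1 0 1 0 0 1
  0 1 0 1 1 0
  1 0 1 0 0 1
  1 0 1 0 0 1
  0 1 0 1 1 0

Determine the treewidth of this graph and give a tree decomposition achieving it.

Treewidth 3.
Bags: B1 = {1, 3, 5, 6}  B2 = {1, 3, 4, 6}  B3 = {1, 2, 3, 6}
Tree: B1–B2, B2–B3

Every bag has size at most 4, so the width is 4 − 1 = 3 and tw(G) ≤ 3. For the lower bound: the 4 vertex sets {5,6}, {3,4}, {1}, {2} are disjoint, each induces a connected subgraph, and every pair is joined by at least one edge of G. Contracting each set to a single vertex therefore yields K_{4} as a minor, and since treewidth is minor-monotone, tw(G) ≥ tw(K_{4}) = 3. Therefore the treewidth is 3.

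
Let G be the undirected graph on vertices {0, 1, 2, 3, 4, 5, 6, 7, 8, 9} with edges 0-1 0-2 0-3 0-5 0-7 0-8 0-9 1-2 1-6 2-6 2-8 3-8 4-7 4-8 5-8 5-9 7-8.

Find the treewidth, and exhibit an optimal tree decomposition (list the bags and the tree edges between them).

Each bag holds 3 vertices, so the decomposition has width 2, which upper-bounds the treewidth. On the other hand G contains the 3-clique {0, 2, 8}. A clique must lie in a single bag of any decomposition, so no decomposition can have width below 2. Combining the bounds, tw(G) = 2.

Treewidth 2.
One optimal decomposition is:
Bags: B1 = {0, 3, 8}  B2 = {0, 5, 8}  B3 = {0, 2, 8}  B4 = {0, 7, 8}  B5 = {0, 1, 2}  B6 = {0, 5, 9}  B7 = {1, 2, 6}  B8 = {4, 7, 8}
Tree: B1–B2, B1–B3, B1–B4, B3–B5, B2–B6, B5–B7, B4–B8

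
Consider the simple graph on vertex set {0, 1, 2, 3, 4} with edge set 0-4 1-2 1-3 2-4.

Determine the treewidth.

1

A width-1 tree decomposition is:
Bags: B1 = {2, 4}  B2 = {0, 4}  B3 = {1, 2}  B4 = {1, 3}
Tree: B1–B2, B1–B3, B3–B4
Each bag holds 2 vertices, so the decomposition has width 1, which upper-bounds the treewidth. Any graph with an edge has treewidth ≥ 1, and G has the edge 2–4. Therefore the treewidth is 1.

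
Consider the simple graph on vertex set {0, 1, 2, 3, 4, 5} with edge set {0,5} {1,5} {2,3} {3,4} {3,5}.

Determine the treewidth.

A width-1 tree decomposition is:
Bags: B1 = {3, 5}  B2 = {0, 5}  B3 = {2, 3}  B4 = {1, 5}  B5 = {3, 4}
Tree: B1–B2, B1–B3, B1–B4, B3–B5
Every bag has size at most 2, so the width is 2 − 1 = 1 and tw(G) ≤ 1. G has an edge, so its treewidth is at least 1. Hence tw(G) = 1 exactly.

1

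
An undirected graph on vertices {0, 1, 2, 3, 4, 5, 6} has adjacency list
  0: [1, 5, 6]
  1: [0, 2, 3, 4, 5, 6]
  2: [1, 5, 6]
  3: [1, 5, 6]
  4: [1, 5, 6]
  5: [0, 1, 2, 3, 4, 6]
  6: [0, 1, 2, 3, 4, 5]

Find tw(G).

A width-3 tree decomposition is:
Bags: B1 = {1, 4, 5, 6}  B2 = {1, 3, 5, 6}  B3 = {0, 1, 5, 6}  B4 = {1, 2, 5, 6}
Tree: B1–B2, B2–B3, B1–B4
Each bag holds 4 vertices, so the decomposition has width 3, which upper-bounds the treewidth. On the other hand G contains the 4-clique {0, 1, 5, 6}. A clique must lie in a single bag of any decomposition, so no decomposition can have width below 3. The upper and lower bounds meet at 3, so that is the treewidth.

3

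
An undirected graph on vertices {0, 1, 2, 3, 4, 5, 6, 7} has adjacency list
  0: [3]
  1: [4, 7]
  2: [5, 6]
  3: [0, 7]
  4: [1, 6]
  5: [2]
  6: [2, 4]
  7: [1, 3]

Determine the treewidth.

A width-1 tree decomposition is:
Bags: B1 = {0, 3}  B2 = {3, 7}  B3 = {1, 7}  B4 = {1, 4}  B5 = {4, 6}  B6 = {2, 6}  B7 = {2, 5}
Tree: B1–B2, B2–B3, B3–B4, B4–B5, B5–B6, B6–B7
Each bag holds 2 vertices, so the decomposition has width 1, which upper-bounds the treewidth. Since G has at least one edge (e.g. 0–3), it is not an edgeless graph, so tw(G) ≥ 1. The upper and lower bounds meet at 1, so that is the treewidth.

1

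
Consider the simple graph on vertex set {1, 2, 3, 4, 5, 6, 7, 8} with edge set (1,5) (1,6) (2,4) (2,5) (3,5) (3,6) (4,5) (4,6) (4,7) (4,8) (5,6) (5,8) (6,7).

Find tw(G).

2

A width-2 tree decomposition is:
Bags: B1 = {4, 5, 6}  B2 = {2, 4, 5}  B3 = {1, 5, 6}  B4 = {4, 5, 8}  B5 = {4, 6, 7}  B6 = {3, 5, 6}
Tree: B1–B2, B1–B3, B1–B4, B1–B5, B3–B6
Each bag holds 3 vertices, so the decomposition has width 2, which upper-bounds the treewidth. Conversely, {1, 5, 6} is a clique of size 3, and the vertices of any clique must share a bag in every tree decomposition; so some bag has ≥ 3 vertices and tw(G) ≥ 2. Therefore the treewidth is 2.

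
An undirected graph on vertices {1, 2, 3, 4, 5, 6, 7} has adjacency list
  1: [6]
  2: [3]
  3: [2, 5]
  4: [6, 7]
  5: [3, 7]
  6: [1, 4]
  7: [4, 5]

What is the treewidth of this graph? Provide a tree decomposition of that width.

Each bag holds 2 vertices, so the decomposition has width 1, which upper-bounds the treewidth. G has an edge, so its treewidth is at least 1. Hence tw(G) = 1 exactly.

Treewidth 1.
One optimal decomposition is:
Bags: B1 = {2, 3}  B2 = {3, 5}  B3 = {5, 7}  B4 = {4, 7}  B5 = {4, 6}  B6 = {1, 6}
Tree: B1–B2, B2–B3, B3–B4, B4–B5, B5–B6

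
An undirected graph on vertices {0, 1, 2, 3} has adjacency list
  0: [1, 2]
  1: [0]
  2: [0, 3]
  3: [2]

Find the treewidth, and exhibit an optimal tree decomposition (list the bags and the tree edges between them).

Each bag holds 2 vertices, so the decomposition has width 1, which upper-bounds the treewidth. Since G has at least one edge (e.g. 0–2), it is not an edgeless graph, so tw(G) ≥ 1. Hence tw(G) = 1 exactly.

Treewidth 1.
One such decomposition:
Bags: B1 = {0, 2}  B2 = {2, 3}  B3 = {0, 1}
Tree: B1–B2, B1–B3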